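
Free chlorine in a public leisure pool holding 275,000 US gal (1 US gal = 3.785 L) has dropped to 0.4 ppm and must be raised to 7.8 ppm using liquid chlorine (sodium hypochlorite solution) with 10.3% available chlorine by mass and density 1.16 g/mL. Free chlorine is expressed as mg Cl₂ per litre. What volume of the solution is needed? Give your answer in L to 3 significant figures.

64.5 L

Volume: 275,000 US gal × 3.785 L/gal = 1,040,875 L.
Chlorine deficit: 7.8 − 0.4 = 7.4 ppm = 7.4 mg/L as Cl₂.
Cl₂ equivalent needed: 7.4 mg/L × 1,040,875 L = 7,702,000 mg = 7702 g.
Product at 10.3% available chlorine: 7702 / 0.103 = 74,780 g.
Volume at density 1.16 g/mL: 74,780 g ÷ 1.16 g/mL = 64,470 mL.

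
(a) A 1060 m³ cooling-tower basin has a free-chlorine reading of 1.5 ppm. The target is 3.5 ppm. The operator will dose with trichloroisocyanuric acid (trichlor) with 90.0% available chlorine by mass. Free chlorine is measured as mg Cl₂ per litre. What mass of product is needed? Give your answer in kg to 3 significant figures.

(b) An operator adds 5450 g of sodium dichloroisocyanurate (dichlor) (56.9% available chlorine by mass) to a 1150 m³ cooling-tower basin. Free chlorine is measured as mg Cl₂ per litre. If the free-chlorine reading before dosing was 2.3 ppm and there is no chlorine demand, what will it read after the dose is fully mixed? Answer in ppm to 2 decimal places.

(a) Volume: 1060 m³ = 1,060,000 L.
(a) Chlorine deficit: 3.5 − 1.5 = 2 ppm = 2 mg/L as Cl₂.
(a) Cl₂ equivalent needed: 2 mg/L × 1,060,000 L = 2,120,000 mg = 2120 g.
(a) Product at 90.0% available chlorine: 2120 / 0.9 = 2356 g.

(b) Volume: 1150 m³ = 1,150,000 L.
(b) Available chlorine delivered: 5450 g × 0.569 = 3101 g as Cl₂.
(b) Concentration rise: 3101 g / 1,150,000 L = 2.697 mg/L = 2.70 ppm.
(b) Final FC: 2.3 + 2.70 = 5.00 ppm.

(a) 2.36 kg; (b) 5.00 ppm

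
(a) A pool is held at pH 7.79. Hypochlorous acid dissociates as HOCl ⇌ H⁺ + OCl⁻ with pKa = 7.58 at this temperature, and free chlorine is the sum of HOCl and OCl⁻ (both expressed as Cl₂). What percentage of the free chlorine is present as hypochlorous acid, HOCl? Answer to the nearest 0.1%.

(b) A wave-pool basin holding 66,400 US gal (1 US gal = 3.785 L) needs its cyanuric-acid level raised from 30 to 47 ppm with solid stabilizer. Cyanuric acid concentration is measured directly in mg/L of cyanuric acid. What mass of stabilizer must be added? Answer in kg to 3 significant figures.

(a) 38.1%; (b) 4.27 kg

(a) [OCl⁻]/[HOCl] = 10^(pH − pKa) = 10^(7.79 − 7.58) = 10^0.21 = 1.622.
(a) Fraction as HOCl = 1 / (1 + 1.622) = 0.3814.

(b) Volume: 66,400 US gal × 3.785 L/gal = 251,324 L.
(b) CYA to add: (47 − 30) = 17 mg/L × 251,324 L = 4273 g cyanuric acid.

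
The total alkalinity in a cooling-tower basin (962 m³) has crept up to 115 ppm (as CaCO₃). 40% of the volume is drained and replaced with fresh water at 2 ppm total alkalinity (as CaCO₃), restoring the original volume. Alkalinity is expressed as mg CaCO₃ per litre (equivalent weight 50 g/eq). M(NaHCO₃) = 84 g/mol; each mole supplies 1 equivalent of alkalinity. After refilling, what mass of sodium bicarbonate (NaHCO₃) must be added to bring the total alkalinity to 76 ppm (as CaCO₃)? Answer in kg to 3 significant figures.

Volume: 962 m³ = 962,000 L.
After draining 40% and refilling: 115 × 0.60 + 2 × 0.40 = 69.8 ppm.
Deficit to target: 76 − 69.8 = 6.2 mg/L.
As CaCO₃: 6.2 mg/L × 962,000 L = 5964 g; ÷ 50 g/eq ÷ 1 = 119.3 mol NaHCO₃.
Mass: 119.3 × 84 = 10,020 g.

10.0 kg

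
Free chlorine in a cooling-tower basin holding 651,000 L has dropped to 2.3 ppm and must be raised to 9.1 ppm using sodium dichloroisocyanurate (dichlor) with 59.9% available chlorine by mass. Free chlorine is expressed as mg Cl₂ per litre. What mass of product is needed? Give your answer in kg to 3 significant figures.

Chlorine deficit: 9.1 − 2.3 = 6.8 ppm = 6.8 mg/L as Cl₂.
Cl₂ equivalent needed: 6.8 mg/L × 651,000 L = 4,427,000 mg = 4427 g.
Product at 59.9% available chlorine: 4427 / 0.599 = 7390 g.

7.39 kg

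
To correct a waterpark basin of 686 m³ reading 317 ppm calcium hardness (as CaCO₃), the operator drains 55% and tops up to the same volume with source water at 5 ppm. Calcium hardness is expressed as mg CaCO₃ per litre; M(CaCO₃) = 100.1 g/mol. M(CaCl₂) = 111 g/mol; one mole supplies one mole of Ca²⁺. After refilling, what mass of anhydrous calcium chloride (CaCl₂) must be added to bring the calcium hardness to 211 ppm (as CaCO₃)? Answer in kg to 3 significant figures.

Volume: 686 m³ = 686,000 L.
After draining 55% and refilling: 317 × 0.45 + 5 × 0.55 = 145.4 ppm.
Deficit to target: 211 − 145.4 = 65.6 mg/L.
As CaCO₃: 65.6 mg/L × 686,000 L = 45,000 g; ÷ 100.1 = 449.6 mol Ca²⁺.
Mass: 449.6 × 111 = 49,900 g.

49.9 kg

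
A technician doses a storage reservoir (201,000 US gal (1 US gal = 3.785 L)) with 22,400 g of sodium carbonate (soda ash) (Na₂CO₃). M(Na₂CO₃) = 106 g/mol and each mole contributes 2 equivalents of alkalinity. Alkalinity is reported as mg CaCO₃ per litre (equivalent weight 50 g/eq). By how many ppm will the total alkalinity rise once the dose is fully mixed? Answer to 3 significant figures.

Volume: 201,000 US gal × 3.785 L/gal = 760,785 L.
Moles of Na₂CO₃: 22,400 g ÷ 106 g/mol = 211.3 mol → 422.6 eq of alkalinity.
As CaCO₃: 422.6 eq × 50 g/eq = 21,130 g.
Rise: 21,130 g / 760,785 L × 1000 = 27.78 mg/L.

27.8 ppm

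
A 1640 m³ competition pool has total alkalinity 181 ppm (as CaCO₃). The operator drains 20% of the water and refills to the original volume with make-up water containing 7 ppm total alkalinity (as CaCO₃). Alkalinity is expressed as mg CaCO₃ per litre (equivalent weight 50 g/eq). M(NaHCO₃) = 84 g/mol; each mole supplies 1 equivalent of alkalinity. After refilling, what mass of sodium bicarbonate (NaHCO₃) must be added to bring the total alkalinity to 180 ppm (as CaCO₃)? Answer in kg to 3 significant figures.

Volume: 1640 m³ = 1,640,000 L.
After draining 20% and refilling: 181 × 0.80 + 7 × 0.20 = 146.2 ppm.
Deficit to target: 180 − 146.2 = 33.8 mg/L.
As CaCO₃: 33.8 mg/L × 1,640,000 L = 55,430 g; ÷ 50 g/eq ÷ 1 = 1109 mol NaHCO₃.
Mass: 1109 × 84 = 93,130 g.

93.1 kg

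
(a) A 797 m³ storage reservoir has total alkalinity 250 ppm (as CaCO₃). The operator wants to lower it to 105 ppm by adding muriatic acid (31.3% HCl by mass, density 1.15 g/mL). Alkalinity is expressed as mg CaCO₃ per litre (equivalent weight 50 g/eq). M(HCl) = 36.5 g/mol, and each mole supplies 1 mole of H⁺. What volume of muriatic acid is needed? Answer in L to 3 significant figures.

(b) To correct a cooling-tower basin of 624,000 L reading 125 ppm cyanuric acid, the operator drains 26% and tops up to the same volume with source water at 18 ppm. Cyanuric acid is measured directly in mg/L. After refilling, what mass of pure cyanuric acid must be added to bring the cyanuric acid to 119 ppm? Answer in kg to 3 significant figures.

(a) 234 L; (b) 13.6 kg

(a) Volume: 797 m³ = 797,000 L.
(a) Alkalinity to neutralize: (250 − 105) = 145 mg/L as CaCO₃ × 797,000 L = 115,600 g as CaCO₃.
(a) Equivalents of H⁺ required: 115,600 ÷ 50 g/eq = 2311 eq = 2311 mol HCl.
(a) Mass of HCl: 2311 × 36.5 = 84,360 g.
(a) Mass of 31.3% solution: 84,360 / 0.313 = 269,500 g.
(a) Volume: 269,500 g ÷ 1.15 g/mL = 234,400 mL.

(b) After draining 26% and refilling: 125 × 0.74 + 18 × 0.26 = 97.18 ppm.
(b) Deficit to target: 119 − 97.18 = 21.82 mg/L.
(b) Mass: 21.82 mg/L × 624,000 L = 13,620 g cyanuric acid.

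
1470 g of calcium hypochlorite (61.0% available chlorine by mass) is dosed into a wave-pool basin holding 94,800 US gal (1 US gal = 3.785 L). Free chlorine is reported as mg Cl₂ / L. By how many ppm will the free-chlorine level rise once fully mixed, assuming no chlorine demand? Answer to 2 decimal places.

Volume: 94,800 US gal × 3.785 L/gal = 358,818 L.
Available chlorine delivered: 1470 g × 0.61 = 896.7 g as Cl₂.
Concentration rise: 896.7 g / 358,818 L = 2.499 mg/L = 2.50 ppm.

2.50 ppm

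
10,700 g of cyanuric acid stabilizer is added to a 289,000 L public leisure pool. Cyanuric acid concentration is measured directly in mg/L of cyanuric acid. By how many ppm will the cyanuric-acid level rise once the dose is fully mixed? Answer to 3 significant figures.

Rise: 10,700 g / 289,000 L × 1000 = 37.02 mg/L.

37.0 ppm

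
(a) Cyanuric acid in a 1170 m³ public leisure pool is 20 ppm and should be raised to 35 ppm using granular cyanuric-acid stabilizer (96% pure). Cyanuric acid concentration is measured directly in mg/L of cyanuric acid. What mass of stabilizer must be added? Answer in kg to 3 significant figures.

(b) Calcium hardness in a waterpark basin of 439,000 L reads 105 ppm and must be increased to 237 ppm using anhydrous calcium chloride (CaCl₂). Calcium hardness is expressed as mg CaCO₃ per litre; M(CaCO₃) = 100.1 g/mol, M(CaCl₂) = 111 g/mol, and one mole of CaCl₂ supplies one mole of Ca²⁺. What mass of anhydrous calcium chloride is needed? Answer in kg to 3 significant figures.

(a) 18.3 kg; (b) 64.3 kg

(a) Volume: 1170 m³ = 1,170,000 L.
(a) CYA to add: (35 − 20) = 15 mg/L × 1,170,000 L = 17,550 g cyanuric acid.
(a) At 96% purity: 17,550 / 0.96 = 18,280 g product.

(b) Hardness to add: (237 − 105) = 132 mg/L as CaCO₃ × 439,000 L = 57,950 g as CaCO₃.
(b) Moles of Ca²⁺ (1 mol Ca²⁺ ≡ 1 mol CaCO₃): 57,950 / 100.1 g/mol = 578.9 mol.
(b) Mass of CaCl₂: 578.9 × 111 = 64,260 g.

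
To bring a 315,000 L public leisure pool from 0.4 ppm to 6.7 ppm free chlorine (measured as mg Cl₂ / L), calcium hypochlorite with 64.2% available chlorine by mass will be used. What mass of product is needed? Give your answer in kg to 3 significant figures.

Chlorine deficit: 6.7 − 0.4 = 6.3 ppm = 6.3 mg/L as Cl₂.
Cl₂ equivalent needed: 6.3 mg/L × 315,000 L = 1,984,000 mg = 1984 g.
Product at 64.2% available chlorine: 1984 / 0.642 = 3091 g.

3.09 kg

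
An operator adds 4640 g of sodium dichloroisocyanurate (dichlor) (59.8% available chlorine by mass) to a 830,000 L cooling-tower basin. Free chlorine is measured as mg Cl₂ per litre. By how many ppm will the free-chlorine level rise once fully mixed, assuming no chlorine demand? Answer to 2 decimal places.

3.34 ppm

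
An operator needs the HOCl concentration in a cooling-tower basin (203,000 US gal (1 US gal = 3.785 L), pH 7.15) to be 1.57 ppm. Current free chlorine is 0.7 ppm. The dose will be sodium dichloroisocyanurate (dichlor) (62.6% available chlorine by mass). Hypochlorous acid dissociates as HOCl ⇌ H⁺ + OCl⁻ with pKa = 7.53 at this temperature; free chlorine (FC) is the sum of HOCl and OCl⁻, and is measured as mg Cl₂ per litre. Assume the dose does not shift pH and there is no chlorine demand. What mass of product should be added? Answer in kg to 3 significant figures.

1.87 kg

Volume: 203,000 US gal × 3.785 L/gal = 768,355 L.
[OCl⁻]/[HOCl] = 10^(pH − pKa) = 10^(7.15 − 7.53) = 0.4169; fraction as HOCl = 1/(1 + 0.4169) = 0.7058.
Free chlorine required for 1.57 ppm HOCl: 1.57 / 0.7058 = 2.224 ppm.
FC to add: 2.224 − 0.7 = 1.524 mg/L as Cl₂.
Cl₂ equivalent: 1.524 mg/L × 768,355 L = 1171 g.
Product at 62.6% available Cl: 1171 / 0.626 = 1871 g.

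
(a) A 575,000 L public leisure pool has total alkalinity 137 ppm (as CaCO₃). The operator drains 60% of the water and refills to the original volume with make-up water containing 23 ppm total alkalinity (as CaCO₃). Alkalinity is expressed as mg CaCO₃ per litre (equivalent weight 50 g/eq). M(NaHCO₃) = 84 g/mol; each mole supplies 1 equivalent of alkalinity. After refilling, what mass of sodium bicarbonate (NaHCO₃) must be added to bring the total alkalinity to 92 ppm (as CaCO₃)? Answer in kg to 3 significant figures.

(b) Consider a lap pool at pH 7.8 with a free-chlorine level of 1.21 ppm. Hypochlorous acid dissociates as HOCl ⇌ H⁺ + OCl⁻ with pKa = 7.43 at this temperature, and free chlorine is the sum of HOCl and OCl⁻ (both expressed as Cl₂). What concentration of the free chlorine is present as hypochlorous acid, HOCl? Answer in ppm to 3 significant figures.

(a) 22.6 kg; (b) 0.362 ppm

(a) After draining 60% and refilling: 137 × 0.40 + 23 × 0.60 = 68.6 ppm.
(a) Deficit to target: 92 − 68.6 = 23.4 mg/L.
(a) As CaCO₃: 23.4 mg/L × 575,000 L = 13,450 g; ÷ 50 g/eq ÷ 1 = 269.1 mol NaHCO₃.
(a) Mass: 269.1 × 84 = 22,600 g.

(b) [OCl⁻]/[HOCl] = 10^(pH − pKa) = 10^(7.8 − 7.43) = 10^0.37 = 2.344.
(b) Fraction as HOCl = 1 / (1 + 2.344) = 0.299.
(b) HOCl = 0.299 × 1.21 ppm = 0.3618 ppm.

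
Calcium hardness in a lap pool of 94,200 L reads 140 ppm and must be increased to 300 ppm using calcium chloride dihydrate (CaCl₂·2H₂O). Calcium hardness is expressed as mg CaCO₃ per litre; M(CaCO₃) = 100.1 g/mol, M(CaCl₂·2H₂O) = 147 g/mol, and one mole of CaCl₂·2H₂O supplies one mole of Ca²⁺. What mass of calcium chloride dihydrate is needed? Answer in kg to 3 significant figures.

Hardness to add: (300 − 140) = 160 mg/L as CaCO₃ × 94,200 L = 15,070 g as CaCO₃.
Moles of Ca²⁺ (1 mol Ca²⁺ ≡ 1 mol CaCO₃): 15,070 / 100.1 g/mol = 150.6 mol.
Mass of CaCl₂·2H₂O: 150.6 × 147 = 22,130 g.

22.1 kg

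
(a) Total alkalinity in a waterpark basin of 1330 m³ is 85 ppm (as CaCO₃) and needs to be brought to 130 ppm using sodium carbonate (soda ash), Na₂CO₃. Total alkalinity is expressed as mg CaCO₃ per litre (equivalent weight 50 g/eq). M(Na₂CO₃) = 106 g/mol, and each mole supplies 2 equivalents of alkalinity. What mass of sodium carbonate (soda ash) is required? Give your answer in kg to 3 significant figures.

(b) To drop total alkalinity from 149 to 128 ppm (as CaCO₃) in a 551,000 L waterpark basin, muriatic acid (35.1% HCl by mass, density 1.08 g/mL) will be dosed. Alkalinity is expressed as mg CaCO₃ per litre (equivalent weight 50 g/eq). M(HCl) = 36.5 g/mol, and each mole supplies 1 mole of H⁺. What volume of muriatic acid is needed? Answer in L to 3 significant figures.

(a) 63.4 kg; (b) 22.3 L

(a) Volume: 1330 m³ = 1,330,000 L.
(a) Alkalinity to add: (130 − 85) = 45 mg/L as CaCO₃ × 1,330,000 L = 59,850 g as CaCO₃.
(a) Equivalents: 59,850 g ÷ 50 g/eq = 1197 eq.
(a) Each mole of Na₂CO₃ supplies 2 eq, so 1197 / 2 = 598.5 mol.
(a) Mass: 598.5 mol × 106 g/mol = 63,440 g.

(b) Alkalinity to neutralize: (149 − 128) = 21 mg/L as CaCO₃ × 551,000 L = 11,570 g as CaCO₃.
(b) Equivalents of H⁺ required: 11,570 ÷ 50 g/eq = 231.4 eq = 231.4 mol HCl.
(b) Mass of HCl: 231.4 × 36.5 = 8447 g.
(b) Mass of 35.1% solution: 8447 / 0.351 = 24,070 g.
(b) Volume: 24,070 g ÷ 1.08 g/mL = 22,280 mL.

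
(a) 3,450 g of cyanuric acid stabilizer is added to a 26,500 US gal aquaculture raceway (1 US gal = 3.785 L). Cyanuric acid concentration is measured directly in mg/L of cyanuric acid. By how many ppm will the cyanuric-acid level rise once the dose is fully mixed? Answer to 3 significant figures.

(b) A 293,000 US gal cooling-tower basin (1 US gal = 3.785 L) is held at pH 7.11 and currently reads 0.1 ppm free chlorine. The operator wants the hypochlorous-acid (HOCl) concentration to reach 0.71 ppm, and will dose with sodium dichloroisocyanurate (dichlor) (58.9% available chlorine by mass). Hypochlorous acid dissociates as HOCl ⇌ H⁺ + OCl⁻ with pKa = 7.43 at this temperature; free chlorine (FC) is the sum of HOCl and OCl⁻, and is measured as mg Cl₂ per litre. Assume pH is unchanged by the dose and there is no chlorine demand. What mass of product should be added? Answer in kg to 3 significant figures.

(a) 34.4 ppm; (b) 1.79 kg

(a) Volume: 26,500 US gal × 3.785 L/gal = 100,302 L.
(a) Rise: 3,450 g / 100,302 L × 1000 = 34.4 mg/L.

(b) Volume: 293,000 US gal × 3.785 L/gal = 1,109,005 L.
(b) [OCl⁻]/[HOCl] = 10^(pH − pKa) = 10^(7.11 − 7.43) = 0.4786; fraction as HOCl = 1/(1 + 0.4786) = 0.6763.
(b) Free chlorine required for 0.71 ppm HOCl: 0.71 / 0.6763 = 1.05 ppm.
(b) FC to add: 1.05 − 0.1 = 0.9498 mg/L as Cl₂.
(b) Cl₂ equivalent: 0.9498 mg/L × 1,109,005 L = 1053 g.
(b) Product at 58.9% available Cl: 1053 / 0.589 = 1788 g.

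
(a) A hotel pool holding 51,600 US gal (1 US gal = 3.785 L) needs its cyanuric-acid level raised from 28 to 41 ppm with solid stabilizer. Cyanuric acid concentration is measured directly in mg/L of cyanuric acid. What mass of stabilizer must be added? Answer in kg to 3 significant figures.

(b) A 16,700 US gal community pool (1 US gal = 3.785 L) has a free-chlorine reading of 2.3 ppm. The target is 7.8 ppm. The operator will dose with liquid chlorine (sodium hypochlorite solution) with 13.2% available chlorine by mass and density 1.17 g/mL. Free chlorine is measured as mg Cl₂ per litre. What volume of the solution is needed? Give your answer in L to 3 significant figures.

(a) Volume: 51,600 US gal × 3.785 L/gal = 195,306 L.
(a) CYA to add: (41 − 28) = 13 mg/L × 195,306 L = 2539 g cyanuric acid.

(b) Volume: 16,700 US gal × 3.785 L/gal = 63,210 L.
(b) Chlorine deficit: 7.8 − 2.3 = 5.5 ppm = 5.5 mg/L as Cl₂.
(b) Cl₂ equivalent needed: 5.5 mg/L × 63,210 L = 347,700 mg = 347.7 g.
(b) Product at 13.2% available chlorine: 347.7 / 0.132 = 2634 g.
(b) Volume at density 1.17 g/mL: 2634 g ÷ 1.17 g/mL = 2251 mL.

(a) 2.54 kg; (b) 2.25 L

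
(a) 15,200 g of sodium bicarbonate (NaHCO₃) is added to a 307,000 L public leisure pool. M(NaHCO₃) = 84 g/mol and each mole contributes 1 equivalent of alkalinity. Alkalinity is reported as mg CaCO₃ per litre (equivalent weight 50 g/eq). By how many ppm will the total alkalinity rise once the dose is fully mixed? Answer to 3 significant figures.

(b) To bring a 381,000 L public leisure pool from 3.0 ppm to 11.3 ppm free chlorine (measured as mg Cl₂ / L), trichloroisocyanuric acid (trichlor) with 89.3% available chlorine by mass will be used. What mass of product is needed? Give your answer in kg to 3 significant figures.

(a) Moles of NaHCO₃: 15,200 g ÷ 84 g/mol = 181 mol → 181 eq of alkalinity.
(a) As CaCO₃: 181 eq × 50 g/eq = 9048 g.
(a) Rise: 9048 g / 307,000 L × 1000 = 29.47 mg/L.

(b) Chlorine deficit: 11.3 − 3.0 = 8.3 ppm = 8.3 mg/L as Cl₂.
(b) Cl₂ equivalent needed: 8.3 mg/L × 381,000 L = 3,162,000 mg = 3162 g.
(b) Product at 89.3% available chlorine: 3162 / 0.893 = 3541 g.

(a) 29.5 ppm; (b) 3.54 kg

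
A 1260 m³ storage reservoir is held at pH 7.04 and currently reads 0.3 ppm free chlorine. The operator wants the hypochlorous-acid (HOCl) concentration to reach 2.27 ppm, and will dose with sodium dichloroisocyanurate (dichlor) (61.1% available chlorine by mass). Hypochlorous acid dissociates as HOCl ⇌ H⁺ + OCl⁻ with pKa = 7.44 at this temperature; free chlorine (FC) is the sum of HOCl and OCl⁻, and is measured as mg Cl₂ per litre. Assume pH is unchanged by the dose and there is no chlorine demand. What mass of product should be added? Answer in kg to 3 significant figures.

Volume: 1260 m³ = 1,260,000 L.
[OCl⁻]/[HOCl] = 10^(pH − pKa) = 10^(7.04 − 7.44) = 0.3981; fraction as HOCl = 1/(1 + 0.3981) = 0.7153.
Free chlorine required for 2.27 ppm HOCl: 2.27 / 0.7153 = 3.174 ppm.
FC to add: 3.174 − 0.3 = 2.874 mg/L as Cl₂.
Cl₂ equivalent: 2.874 mg/L × 1,260,000 L = 3621 g.
Product at 61.1% available Cl: 3621 / 0.611 = 5926 g.

5.93 kg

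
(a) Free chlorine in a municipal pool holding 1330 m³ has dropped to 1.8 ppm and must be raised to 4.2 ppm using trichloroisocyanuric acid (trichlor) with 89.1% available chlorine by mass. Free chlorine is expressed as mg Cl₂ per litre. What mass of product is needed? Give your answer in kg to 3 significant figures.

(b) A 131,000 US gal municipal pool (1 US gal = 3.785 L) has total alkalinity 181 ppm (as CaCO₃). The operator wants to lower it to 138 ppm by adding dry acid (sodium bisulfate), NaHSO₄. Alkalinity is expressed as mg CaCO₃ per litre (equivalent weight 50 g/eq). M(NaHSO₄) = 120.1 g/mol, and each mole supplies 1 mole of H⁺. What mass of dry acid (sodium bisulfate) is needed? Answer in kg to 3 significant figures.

(a) 3.58 kg; (b) 51.2 kg

(a) Volume: 1330 m³ = 1,330,000 L.
(a) Chlorine deficit: 4.2 − 1.8 = 2.4 ppm = 2.4 mg/L as Cl₂.
(a) Cl₂ equivalent needed: 2.4 mg/L × 1,330,000 L = 3,192,000 mg = 3192 g.
(a) Product at 89.1% available chlorine: 3192 / 0.891 = 3582 g.

(b) Volume: 131,000 US gal × 3.785 L/gal = 495,835 L.
(b) Alkalinity to neutralize: (181 − 138) = 43 mg/L as CaCO₃ × 495,835 L = 21,320 g as CaCO₃.
(b) Equivalents of H⁺ required: 21,320 ÷ 50 g/eq = 426.4 eq = 426.4 mol NaHSO₄.
(b) Mass of NaHSO₄: 426.4 × 120.1 = 51,210 g.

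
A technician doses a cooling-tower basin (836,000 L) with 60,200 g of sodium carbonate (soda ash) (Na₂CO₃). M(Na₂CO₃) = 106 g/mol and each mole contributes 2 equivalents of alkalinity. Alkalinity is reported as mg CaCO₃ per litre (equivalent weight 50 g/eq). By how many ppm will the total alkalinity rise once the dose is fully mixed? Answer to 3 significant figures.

67.9 ppm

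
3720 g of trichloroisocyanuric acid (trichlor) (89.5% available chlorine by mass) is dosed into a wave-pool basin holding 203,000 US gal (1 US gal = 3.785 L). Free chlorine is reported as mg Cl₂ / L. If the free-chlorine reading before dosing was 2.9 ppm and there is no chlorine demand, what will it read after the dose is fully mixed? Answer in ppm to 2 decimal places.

7.23 ppm

Volume: 203,000 US gal × 3.785 L/gal = 768,355 L.
Available chlorine delivered: 3720 g × 0.895 = 3329 g as Cl₂.
Concentration rise: 3329 g / 768,355 L = 4.333 mg/L = 4.33 ppm.
Final FC: 2.9 + 4.33 = 7.23 ppm.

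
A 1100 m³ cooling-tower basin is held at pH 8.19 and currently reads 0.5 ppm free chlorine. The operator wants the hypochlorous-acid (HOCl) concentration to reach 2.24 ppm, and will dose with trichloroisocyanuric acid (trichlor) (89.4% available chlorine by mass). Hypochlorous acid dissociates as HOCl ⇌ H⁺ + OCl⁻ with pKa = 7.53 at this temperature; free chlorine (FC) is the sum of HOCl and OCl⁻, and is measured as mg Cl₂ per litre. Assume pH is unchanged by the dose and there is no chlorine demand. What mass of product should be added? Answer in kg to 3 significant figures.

14.7 kg

Volume: 1100 m³ = 1,100,000 L.
[OCl⁻]/[HOCl] = 10^(pH − pKa) = 10^(8.19 − 7.53) = 4.571; fraction as HOCl = 1/(1 + 4.571) = 0.1795.
Free chlorine required for 2.24 ppm HOCl: 2.24 / 0.1795 = 12.48 ppm.
FC to add: 12.48 − 0.5 = 11.98 mg/L as Cl₂.
Cl₂ equivalent: 11.98 mg/L × 1,100,000 L = 13,180 g.
Product at 89.4% available Cl: 13,180 / 0.894 = 14,740 g.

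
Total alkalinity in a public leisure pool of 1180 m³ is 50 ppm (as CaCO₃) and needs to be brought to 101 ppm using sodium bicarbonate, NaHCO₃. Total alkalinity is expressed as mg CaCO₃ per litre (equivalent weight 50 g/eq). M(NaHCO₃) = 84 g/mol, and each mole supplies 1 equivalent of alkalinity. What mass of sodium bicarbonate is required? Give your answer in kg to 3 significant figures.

Volume: 1180 m³ = 1,180,000 L.
Alkalinity to add: (101 − 50) = 51 mg/L as CaCO₃ × 1,180,000 L = 60,180 g as CaCO₃.
Equivalents: 60,180 g ÷ 50 g/eq = 1204 eq.
NaHCO₃ supplies 1 eq per mole → 1204 mol.
Mass: 1204 mol × 84 g/mol = 101,100 g.

101 kg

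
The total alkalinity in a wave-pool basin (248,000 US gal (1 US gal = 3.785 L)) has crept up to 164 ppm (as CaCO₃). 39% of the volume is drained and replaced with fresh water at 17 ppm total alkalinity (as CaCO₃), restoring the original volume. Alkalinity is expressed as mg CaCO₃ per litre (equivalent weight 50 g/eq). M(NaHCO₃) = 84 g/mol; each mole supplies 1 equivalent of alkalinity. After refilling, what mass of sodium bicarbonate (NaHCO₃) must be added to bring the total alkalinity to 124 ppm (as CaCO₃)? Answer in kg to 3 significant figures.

Volume: 248,000 US gal × 3.785 L/gal = 938,680 L.
After draining 39% and refilling: 164 × 0.61 + 17 × 0.39 = 106.67 ppm.
Deficit to target: 124 − 106.67 = 17.33 mg/L.
As CaCO₃: 17.33 mg/L × 938,680 L = 16,270 g; ÷ 50 g/eq ÷ 1 = 325.3 mol NaHCO₃.
Mass: 325.3 × 84 = 27,330 g.

27.3 kg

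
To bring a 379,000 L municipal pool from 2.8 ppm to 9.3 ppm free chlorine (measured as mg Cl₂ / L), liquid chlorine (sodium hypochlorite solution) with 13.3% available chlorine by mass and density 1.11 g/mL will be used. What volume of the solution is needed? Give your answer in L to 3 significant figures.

Chlorine deficit: 9.3 − 2.8 = 6.5 ppm = 6.5 mg/L as Cl₂.
Cl₂ equivalent needed: 6.5 mg/L × 379,000 L = 2,464,000 mg = 2464 g.
Product at 13.3% available chlorine: 2464 / 0.133 = 18,520 g.
Volume at density 1.11 g/mL: 18,520 g ÷ 1.11 g/mL = 16,690 mL.

16.7 L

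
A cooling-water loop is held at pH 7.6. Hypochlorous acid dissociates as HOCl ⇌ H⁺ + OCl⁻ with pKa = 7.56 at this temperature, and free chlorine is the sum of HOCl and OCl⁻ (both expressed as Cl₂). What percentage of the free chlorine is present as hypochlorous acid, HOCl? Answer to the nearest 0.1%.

47.7%

[OCl⁻]/[HOCl] = 10^(pH − pKa) = 10^(7.6 − 7.56) = 10^0.04 = 1.096.
Fraction as HOCl = 1 / (1 + 1.096) = 0.477.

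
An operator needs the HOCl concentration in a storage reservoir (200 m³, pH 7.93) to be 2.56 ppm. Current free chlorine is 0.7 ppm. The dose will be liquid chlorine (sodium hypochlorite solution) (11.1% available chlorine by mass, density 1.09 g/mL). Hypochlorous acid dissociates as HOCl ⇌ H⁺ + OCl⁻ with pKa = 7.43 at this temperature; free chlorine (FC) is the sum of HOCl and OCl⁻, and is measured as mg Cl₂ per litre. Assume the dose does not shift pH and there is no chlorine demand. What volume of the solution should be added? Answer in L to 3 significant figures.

Volume: 200 m³ = 200,000 L.
[OCl⁻]/[HOCl] = 10^(pH − pKa) = 10^(7.93 − 7.43) = 3.162; fraction as HOCl = 1/(1 + 3.162) = 0.2403.
Free chlorine required for 2.56 ppm HOCl: 2.56 / 0.2403 = 10.66 ppm.
FC to add: 10.66 − 0.7 = 9.955 mg/L as Cl₂.
Cl₂ equivalent: 9.955 mg/L × 200,000 L = 1991 g.
Product at 11.1% available Cl: 1991 / 0.111 = 17,940 g.
Volume: 17,940 g ÷ 1.09 g/mL = 16,460 mL.

16.5 L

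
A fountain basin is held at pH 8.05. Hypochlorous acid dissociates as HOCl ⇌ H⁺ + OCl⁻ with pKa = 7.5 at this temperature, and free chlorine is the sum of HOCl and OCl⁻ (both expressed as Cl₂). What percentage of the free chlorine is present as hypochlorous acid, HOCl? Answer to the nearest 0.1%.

[OCl⁻]/[HOCl] = 10^(pH − pKa) = 10^(8.05 − 7.5) = 10^0.55 = 3.548.
Fraction as HOCl = 1 / (1 + 3.548) = 0.2199.

22.0%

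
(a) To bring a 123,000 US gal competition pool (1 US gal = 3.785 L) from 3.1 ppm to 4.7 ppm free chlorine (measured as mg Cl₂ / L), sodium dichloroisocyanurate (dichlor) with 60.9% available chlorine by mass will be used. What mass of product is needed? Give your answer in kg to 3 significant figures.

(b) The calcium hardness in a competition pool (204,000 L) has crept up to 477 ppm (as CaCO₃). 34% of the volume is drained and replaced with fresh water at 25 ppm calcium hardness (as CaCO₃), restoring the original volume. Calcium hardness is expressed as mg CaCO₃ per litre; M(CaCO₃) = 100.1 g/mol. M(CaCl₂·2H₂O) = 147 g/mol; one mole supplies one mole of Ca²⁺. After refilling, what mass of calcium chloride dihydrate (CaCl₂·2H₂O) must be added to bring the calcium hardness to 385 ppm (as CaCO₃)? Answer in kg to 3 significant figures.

(a) Volume: 123,000 US gal × 3.785 L/gal = 465,555 L.
(a) Chlorine deficit: 4.7 − 3.1 = 1.6 ppm = 1.6 mg/L as Cl₂.
(a) Cl₂ equivalent needed: 1.6 mg/L × 465,555 L = 744,900 mg = 744.9 g.
(a) Product at 60.9% available chlorine: 744.9 / 0.609 = 1223 g.

(b) After draining 34% and refilling: 477 × 0.66 + 25 × 0.34 = 323.32 ppm.
(b) Deficit to target: 385 − 323.32 = 61.68 mg/L.
(b) As CaCO₃: 61.68 mg/L × 204,000 L = 12,580 g; ÷ 100.1 = 125.7 mol Ca²⁺.
(b) Mass: 125.7 × 147 = 18,480 g.

(a) 1.22 kg; (b) 18.5 kg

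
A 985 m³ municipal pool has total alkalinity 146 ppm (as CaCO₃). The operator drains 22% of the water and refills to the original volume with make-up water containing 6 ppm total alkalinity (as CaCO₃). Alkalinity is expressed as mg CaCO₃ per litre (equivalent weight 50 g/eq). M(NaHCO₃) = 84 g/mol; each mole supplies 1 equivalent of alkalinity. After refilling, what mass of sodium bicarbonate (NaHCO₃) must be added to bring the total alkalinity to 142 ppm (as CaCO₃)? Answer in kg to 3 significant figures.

44.3 kg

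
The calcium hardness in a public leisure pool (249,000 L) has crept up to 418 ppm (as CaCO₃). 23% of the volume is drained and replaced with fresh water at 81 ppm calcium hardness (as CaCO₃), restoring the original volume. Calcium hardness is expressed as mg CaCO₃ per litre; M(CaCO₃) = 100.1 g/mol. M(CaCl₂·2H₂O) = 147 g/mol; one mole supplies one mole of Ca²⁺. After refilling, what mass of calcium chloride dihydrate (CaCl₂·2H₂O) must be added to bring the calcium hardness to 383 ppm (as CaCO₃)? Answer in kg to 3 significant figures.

15.5 kg

After draining 23% and refilling: 418 × 0.77 + 81 × 0.23 = 340.49 ppm.
Deficit to target: 383 − 340.49 = 42.51 mg/L.
As CaCO₃: 42.51 mg/L × 249,000 L = 10,580 g; ÷ 100.1 = 105.7 mol Ca²⁺.
Mass: 105.7 × 147 = 15,540 g.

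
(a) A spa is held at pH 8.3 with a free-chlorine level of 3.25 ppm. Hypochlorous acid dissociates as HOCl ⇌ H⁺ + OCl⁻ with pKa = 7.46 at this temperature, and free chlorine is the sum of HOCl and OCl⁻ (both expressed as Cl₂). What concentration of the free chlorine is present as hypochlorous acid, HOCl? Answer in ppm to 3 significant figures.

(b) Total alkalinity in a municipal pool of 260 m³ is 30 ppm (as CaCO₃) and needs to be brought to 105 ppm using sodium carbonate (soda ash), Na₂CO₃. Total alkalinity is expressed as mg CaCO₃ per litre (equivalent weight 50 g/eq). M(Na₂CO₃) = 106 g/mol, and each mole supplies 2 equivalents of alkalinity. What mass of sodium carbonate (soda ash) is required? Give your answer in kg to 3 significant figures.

(a) 0.410 ppm; (b) 20.7 kg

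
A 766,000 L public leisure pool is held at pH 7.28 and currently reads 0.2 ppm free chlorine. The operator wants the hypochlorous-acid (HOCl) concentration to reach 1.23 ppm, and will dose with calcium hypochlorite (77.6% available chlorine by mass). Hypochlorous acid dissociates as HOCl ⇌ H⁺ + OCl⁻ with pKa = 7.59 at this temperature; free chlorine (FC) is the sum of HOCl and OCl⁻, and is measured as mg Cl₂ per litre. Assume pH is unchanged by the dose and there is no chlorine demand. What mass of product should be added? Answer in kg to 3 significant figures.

1.61 kg

[OCl⁻]/[HOCl] = 10^(pH − pKa) = 10^(7.28 − 7.59) = 0.4898; fraction as HOCl = 1/(1 + 0.4898) = 0.6712.
Free chlorine required for 1.23 ppm HOCl: 1.23 / 0.6712 = 1.832 ppm.
FC to add: 1.832 − 0.2 = 1.632 mg/L as Cl₂.
Cl₂ equivalent: 1.632 mg/L × 766,000 L = 1250 g.
Product at 77.6% available Cl: 1250 / 0.776 = 1611 g.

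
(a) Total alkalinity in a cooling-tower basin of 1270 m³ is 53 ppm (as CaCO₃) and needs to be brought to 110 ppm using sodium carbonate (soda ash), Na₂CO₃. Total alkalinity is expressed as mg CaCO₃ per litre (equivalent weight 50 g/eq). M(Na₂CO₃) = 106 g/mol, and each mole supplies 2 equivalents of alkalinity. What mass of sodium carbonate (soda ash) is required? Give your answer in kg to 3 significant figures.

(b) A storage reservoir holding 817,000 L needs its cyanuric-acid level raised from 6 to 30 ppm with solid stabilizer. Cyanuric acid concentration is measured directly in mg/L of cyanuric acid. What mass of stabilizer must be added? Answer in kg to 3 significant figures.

(a) 76.7 kg; (b) 19.6 kg

(a) Volume: 1270 m³ = 1,270,000 L.
(a) Alkalinity to add: (110 − 53) = 57 mg/L as CaCO₃ × 1,270,000 L = 72,390 g as CaCO₃.
(a) Equivalents: 72,390 g ÷ 50 g/eq = 1448 eq.
(a) Each mole of Na₂CO₃ supplies 2 eq, so 1448 / 2 = 723.9 mol.
(a) Mass: 723.9 mol × 106 g/mol = 76,730 g.

(b) CYA to add: (30 − 6) = 24 mg/L × 817,000 L = 19,610 g cyanuric acid.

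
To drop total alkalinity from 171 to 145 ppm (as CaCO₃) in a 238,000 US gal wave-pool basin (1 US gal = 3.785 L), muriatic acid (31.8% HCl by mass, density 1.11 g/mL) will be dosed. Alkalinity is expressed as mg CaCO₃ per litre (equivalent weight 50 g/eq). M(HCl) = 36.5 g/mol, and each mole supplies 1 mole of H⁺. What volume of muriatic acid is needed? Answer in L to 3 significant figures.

48.4 L

Volume: 238,000 US gal × 3.785 L/gal = 900,830 L.
Alkalinity to neutralize: (171 − 145) = 26 mg/L as CaCO₃ × 900,830 L = 23,420 g as CaCO₃.
Equivalents of H⁺ required: 23,420 ÷ 50 g/eq = 468.4 eq = 468.4 mol HCl.
Mass of HCl: 468.4 × 36.5 = 17,100 g.
Mass of 31.8% solution: 17,100 / 0.318 = 53,770 g.
Volume: 53,770 g ÷ 1.11 g/mL = 48,440 mL.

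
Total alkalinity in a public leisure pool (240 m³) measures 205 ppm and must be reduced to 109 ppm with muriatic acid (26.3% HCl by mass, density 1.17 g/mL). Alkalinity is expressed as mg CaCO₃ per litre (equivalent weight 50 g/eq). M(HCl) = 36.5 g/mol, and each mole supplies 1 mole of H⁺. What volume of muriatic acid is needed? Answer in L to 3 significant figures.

Volume: 240 m³ = 240,000 L.
Alkalinity to neutralize: (205 − 109) = 96 mg/L as CaCO₃ × 240,000 L = 23,040 g as CaCO₃.
Equivalents of H⁺ required: 23,040 ÷ 50 g/eq = 460.8 eq = 460.8 mol HCl.
Mass of HCl: 460.8 × 36.5 = 16,820 g.
Mass of 26.3% solution: 16,820 / 0.263 = 63,950 g.
Volume: 63,950 g ÷ 1.17 g/mL = 54,660 mL.

54.7 L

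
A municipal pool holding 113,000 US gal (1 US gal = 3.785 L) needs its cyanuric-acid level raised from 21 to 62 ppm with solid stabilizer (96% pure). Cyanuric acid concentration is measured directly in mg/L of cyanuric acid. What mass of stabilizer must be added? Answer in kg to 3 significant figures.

Volume: 113,000 US gal × 3.785 L/gal = 427,705 L.
CYA to add: (62 − 21) = 41 mg/L × 427,705 L = 17,540 g cyanuric acid.
At 96% purity: 17,540 / 0.96 = 18,270 g product.

18.3 kg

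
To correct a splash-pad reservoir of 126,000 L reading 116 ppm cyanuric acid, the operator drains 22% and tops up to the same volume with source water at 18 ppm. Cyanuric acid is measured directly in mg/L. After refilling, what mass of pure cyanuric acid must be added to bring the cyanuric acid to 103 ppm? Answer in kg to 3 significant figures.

1.08 kg

After draining 22% and refilling: 116 × 0.78 + 18 × 0.22 = 94.44 ppm.
Deficit to target: 103 − 94.44 = 8.56 mg/L.
Mass: 8.56 mg/L × 126,000 L = 1079 g cyanuric acid.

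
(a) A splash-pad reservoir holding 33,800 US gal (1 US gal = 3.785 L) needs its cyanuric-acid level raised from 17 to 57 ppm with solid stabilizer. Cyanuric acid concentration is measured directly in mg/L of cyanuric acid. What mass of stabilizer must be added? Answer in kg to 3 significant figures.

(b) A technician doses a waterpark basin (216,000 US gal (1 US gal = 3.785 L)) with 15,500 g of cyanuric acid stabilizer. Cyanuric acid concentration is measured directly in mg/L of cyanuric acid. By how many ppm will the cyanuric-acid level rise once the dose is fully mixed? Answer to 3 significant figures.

(a) 5.12 kg; (b) 19.0 ppm

(a) Volume: 33,800 US gal × 3.785 L/gal = 127,933 L.
(a) CYA to add: (57 − 17) = 40 mg/L × 127,933 L = 5117 g cyanuric acid.

(b) Volume: 216,000 US gal × 3.785 L/gal = 817,560 L.
(b) Rise: 15,500 g / 817,560 L × 1000 = 18.96 mg/L.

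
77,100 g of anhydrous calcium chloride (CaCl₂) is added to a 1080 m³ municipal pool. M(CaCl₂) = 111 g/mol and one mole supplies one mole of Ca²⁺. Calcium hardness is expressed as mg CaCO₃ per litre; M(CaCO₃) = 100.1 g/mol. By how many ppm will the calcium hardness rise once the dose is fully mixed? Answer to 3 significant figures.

Volume: 1080 m³ = 1,080,000 L.
Moles of Ca²⁺: 77,100 g ÷ 111 g/mol = 694.6 mol.
As CaCO₃: 694.6 mol × 100.1 g/mol = 69,530 g.
Rise: 69,530 g / 1,080,000 L × 1000 = 64.38 mg/L.

64.4 ppm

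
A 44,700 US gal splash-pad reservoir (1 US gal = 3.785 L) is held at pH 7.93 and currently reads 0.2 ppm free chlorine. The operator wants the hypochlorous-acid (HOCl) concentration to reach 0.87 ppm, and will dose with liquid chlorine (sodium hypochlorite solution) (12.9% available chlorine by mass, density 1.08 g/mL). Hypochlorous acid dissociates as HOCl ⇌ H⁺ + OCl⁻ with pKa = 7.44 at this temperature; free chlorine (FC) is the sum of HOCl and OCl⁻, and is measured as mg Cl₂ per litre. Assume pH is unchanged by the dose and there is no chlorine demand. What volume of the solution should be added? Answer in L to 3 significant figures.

4.08 L

Volume: 44,700 US gal × 3.785 L/gal = 169,190 L.
[OCl⁻]/[HOCl] = 10^(pH − pKa) = 10^(7.93 − 7.44) = 3.09; fraction as HOCl = 1/(1 + 3.09) = 0.2445.
Free chlorine required for 0.87 ppm HOCl: 0.87 / 0.2445 = 3.559 ppm.
FC to add: 3.559 − 0.2 = 3.359 mg/L as Cl₂.
Cl₂ equivalent: 3.359 mg/L × 169,190 L = 568.2 g.
Product at 12.9% available Cl: 568.2 / 0.129 = 4405 g.
Volume: 4405 g ÷ 1.08 g/mL = 4079 mL.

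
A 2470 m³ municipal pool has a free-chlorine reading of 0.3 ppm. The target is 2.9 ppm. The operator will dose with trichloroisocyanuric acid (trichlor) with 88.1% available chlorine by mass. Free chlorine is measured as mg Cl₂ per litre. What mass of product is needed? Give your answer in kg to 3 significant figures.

7.29 kg

Volume: 2470 m³ = 2,470,000 L.
Chlorine deficit: 2.9 − 0.3 = 2.6 ppm = 2.6 mg/L as Cl₂.
Cl₂ equivalent needed: 2.6 mg/L × 2,470,000 L = 6,422,000 mg = 6422 g.
Product at 88.1% available chlorine: 6422 / 0.881 = 7289 g.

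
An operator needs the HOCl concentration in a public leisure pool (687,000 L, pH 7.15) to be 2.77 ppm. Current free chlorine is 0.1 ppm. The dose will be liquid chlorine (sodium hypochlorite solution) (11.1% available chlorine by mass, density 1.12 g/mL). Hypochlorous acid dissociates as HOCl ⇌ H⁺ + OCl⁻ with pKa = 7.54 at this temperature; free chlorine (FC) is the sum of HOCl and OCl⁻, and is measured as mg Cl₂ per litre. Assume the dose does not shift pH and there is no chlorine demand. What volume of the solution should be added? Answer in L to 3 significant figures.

[OCl⁻]/[HOCl] = 10^(pH − pKa) = 10^(7.15 − 7.54) = 0.4074; fraction as HOCl = 1/(1 + 0.4074) = 0.7105.
Free chlorine required for 2.77 ppm HOCl: 2.77 / 0.7105 = 3.898 ppm.
FC to add: 3.898 − 0.1 = 3.798 mg/L as Cl₂.
Cl₂ equivalent: 3.798 mg/L × 687,000 L = 2610 g.
Product at 11.1% available Cl: 2610 / 0.111 = 23,510 g.
Volume: 23,510 g ÷ 1.12 g/mL = 20,990 mL.

21.0 L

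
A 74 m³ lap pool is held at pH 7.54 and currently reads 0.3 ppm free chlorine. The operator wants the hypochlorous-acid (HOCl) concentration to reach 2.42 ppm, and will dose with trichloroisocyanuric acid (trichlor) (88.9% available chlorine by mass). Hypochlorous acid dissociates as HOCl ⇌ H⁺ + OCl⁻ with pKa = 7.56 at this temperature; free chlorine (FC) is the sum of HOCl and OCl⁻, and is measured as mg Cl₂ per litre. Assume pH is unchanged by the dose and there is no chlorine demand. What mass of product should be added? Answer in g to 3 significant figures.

369 g

Volume: 74 m³ = 74,000 L.
[OCl⁻]/[HOCl] = 10^(pH − pKa) = 10^(7.54 − 7.56) = 0.955; fraction as HOCl = 1/(1 + 0.955) = 0.5115.
Free chlorine required for 2.42 ppm HOCl: 2.42 / 0.5115 = 4.731 ppm.
FC to add: 4.731 − 0.3 = 4.431 mg/L as Cl₂.
Cl₂ equivalent: 4.431 mg/L × 74,000 L = 327.9 g.
Product at 88.9% available Cl: 327.9 / 0.889 = 368.8 g.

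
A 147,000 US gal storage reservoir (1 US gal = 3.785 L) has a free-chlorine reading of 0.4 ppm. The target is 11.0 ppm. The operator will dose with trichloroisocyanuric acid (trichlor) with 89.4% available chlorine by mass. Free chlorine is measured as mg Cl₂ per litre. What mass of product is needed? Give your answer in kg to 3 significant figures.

Volume: 147,000 US gal × 3.785 L/gal = 556,395 L.
Chlorine deficit: 11.0 − 0.4 = 10.6 ppm = 10.6 mg/L as Cl₂.
Cl₂ equivalent needed: 10.6 mg/L × 556,395 L = 5,898,000 mg = 5898 g.
Product at 89.4% available chlorine: 5898 / 0.894 = 6597 g.

6.60 kg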